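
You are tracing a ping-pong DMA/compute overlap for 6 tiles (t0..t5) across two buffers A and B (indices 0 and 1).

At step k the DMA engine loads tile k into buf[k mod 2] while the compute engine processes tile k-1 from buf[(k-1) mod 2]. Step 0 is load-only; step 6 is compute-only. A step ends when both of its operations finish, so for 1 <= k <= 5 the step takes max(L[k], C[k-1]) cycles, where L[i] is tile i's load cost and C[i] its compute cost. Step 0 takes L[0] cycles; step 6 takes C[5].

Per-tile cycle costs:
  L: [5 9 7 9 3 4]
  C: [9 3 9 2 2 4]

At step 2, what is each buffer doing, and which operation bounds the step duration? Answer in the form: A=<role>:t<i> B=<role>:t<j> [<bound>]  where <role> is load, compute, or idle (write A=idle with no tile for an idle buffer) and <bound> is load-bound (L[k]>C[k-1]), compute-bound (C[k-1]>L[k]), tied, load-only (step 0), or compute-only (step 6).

[0] DMA t0→A (5c) ∥ CU idle ⇒ 5c, clock 5
[1] DMA t1→B (9c) ∥ CU A:t0 (9c) ⇒ 9c, clock 14
[2] DMA t2→A (7c) ∥ CU B:t1 (3c) ⇒ 7c, clock 21
[3] DMA t3→B (9c) ∥ CU A:t2 (9c) ⇒ 9c, clock 30
[4] DMA t4→A (3c) ∥ CU B:t3 (2c) ⇒ 3c, clock 33
[5] DMA t5→B (4c) ∥ CU A:t4 (2c) ⇒ 4c, clock 37
[6] DMA idle ∥ CU B:t5 (4c) ⇒ 4c, clock 41

step 2: A=load:t2 B=compute:t1 [load-bound]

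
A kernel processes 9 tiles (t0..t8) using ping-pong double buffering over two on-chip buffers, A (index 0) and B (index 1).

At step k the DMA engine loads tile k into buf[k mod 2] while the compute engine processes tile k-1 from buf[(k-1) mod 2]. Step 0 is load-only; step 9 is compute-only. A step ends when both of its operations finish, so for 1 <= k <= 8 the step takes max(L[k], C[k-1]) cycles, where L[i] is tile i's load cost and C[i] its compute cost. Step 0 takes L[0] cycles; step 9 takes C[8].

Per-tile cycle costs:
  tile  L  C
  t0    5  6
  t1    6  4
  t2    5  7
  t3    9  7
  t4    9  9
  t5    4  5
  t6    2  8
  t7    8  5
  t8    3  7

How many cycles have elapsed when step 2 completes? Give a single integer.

k=0 load=t0/5c comp=- wait=5 total=5
k=1 load=t1/6c comp=t0/6c wait=6 total=11
k=2 load=t2/5c comp=t1/4c wait=5 total=16
k=3 load=t3/9c comp=t2/7c wait=9 total=25
k=4 load=t4/9c comp=t3/7c wait=9 total=34
k=5 load=t5/4c comp=t4/9c wait=9 total=43
k=6 load=t6/2c comp=t5/5c wait=5 total=48
k=7 load=t7/8c comp=t6/8c wait=8 total=56
k=8 load=t8/3c comp=t7/5c wait=5 total=61
k=9 load=- comp=t8/7c wait=7 total=68

end_cycle[2] = 16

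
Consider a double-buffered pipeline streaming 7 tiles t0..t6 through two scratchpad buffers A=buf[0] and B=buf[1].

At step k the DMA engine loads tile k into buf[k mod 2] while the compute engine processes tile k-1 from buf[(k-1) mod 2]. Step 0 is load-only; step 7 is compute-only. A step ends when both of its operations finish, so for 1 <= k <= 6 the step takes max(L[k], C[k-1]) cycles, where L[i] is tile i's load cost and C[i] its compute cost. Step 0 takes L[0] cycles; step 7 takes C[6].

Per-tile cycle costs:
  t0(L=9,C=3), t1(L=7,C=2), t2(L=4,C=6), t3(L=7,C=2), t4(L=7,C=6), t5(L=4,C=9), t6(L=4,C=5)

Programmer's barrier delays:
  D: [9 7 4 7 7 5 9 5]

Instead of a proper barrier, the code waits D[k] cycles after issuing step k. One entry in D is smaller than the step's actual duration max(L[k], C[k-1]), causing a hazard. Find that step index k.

hazard at step 5

step 0: need L[0]=9 = 9; D[0]=9 ok
step 1: need max(L[1]=7,C[0]=3) = 7; D[1]=7 ok
step 2: need max(L[2]=4,C[1]=2) = 4; D[2]=4 ok
step 3: need max(L[3]=7,C[2]=6) = 7; D[3]=7 ok
step 4: need max(L[4]=7,C[3]=2) = 7; D[4]=7 ok
step 5: need max(L[5]=4,C[4]=6) = 6; D[5]=5 SHORT
step 6: need max(L[6]=4,C[5]=9) = 9; D[6]=9 ok
step 7: need C[6]=5 = 5; D[7]=5 ok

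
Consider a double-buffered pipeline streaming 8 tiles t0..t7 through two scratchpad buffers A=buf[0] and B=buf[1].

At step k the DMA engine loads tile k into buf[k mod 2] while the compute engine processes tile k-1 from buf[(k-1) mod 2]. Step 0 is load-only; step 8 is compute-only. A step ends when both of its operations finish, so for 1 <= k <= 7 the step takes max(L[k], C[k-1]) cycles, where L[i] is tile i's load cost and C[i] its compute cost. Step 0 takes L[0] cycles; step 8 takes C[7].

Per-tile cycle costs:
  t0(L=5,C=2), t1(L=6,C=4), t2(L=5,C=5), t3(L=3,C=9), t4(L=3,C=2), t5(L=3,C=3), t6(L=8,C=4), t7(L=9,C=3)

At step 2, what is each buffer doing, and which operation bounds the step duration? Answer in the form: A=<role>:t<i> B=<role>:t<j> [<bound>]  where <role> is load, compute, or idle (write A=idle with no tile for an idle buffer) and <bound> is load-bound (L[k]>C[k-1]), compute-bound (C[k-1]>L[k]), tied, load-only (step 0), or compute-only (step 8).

step 0: L[0]=5 → dur=5, Σ=5 | A=load:t0 B=idle [load-only]
step 1: L[1]=6 C[0]=2 → dur=6, Σ=11 | A=compute:t0 B=load:t1 [load-bound]
step 2: L[2]=5 C[1]=4 → dur=5, Σ=16 | A=load:t2 B=compute:t1 [load-bound]
step 3: L[3]=3 C[2]=5 → dur=5, Σ=21 | A=compute:t2 B=load:t3 [compute-bound]
step 4: L[4]=3 C[3]=9 → dur=9, Σ=30 | A=load:t4 B=compute:t3 [compute-bound]
step 5: L[5]=3 C[4]=2 → dur=3, Σ=33 | A=compute:t4 B=load:t5 [load-bound]
step 6: L[6]=8 C[5]=3 → dur=8, Σ=41 | A=load:t6 B=compute:t5 [load-bound]
step 7: L[7]=9 C[6]=4 → dur=9, Σ=50 | A=compute:t6 B=load:t7 [load-bound]
step 8: C[7]=3 → dur=3, Σ=53 | A=idle B=compute:t7 [compute-only]

step 2: A=load:t2 B=compute:t1 [load-bound]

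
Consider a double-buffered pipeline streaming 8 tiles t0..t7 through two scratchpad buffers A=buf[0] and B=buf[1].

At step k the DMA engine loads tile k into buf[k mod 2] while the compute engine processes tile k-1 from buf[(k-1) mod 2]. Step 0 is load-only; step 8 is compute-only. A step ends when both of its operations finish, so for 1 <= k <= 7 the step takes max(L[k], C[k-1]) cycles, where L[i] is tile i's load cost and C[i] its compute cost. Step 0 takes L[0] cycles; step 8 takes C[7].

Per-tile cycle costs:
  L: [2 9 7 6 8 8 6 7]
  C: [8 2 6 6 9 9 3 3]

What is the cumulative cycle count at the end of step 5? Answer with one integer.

end_cycle[5] = 41

  0. 2=2c; end=2; A:t0 B:-
  1. max(9,8)=9c; end=11; A:t0 B:t1
  2. max(7,2)=7c; end=18; A:t2 B:t1
  3. max(6,6)=6c; end=24; A:t2 B:t3
  4. max(8,6)=8c; end=32; A:t4 B:t3
  5. max(8,9)=9c; end=41; A:t4 B:t5
  6. max(6,9)=9c; end=50; A:t6 B:t5
  7. max(7,3)=7c; end=57; A:t6 B:t7
  8. 3=3c; end=60; A:t6 B:t7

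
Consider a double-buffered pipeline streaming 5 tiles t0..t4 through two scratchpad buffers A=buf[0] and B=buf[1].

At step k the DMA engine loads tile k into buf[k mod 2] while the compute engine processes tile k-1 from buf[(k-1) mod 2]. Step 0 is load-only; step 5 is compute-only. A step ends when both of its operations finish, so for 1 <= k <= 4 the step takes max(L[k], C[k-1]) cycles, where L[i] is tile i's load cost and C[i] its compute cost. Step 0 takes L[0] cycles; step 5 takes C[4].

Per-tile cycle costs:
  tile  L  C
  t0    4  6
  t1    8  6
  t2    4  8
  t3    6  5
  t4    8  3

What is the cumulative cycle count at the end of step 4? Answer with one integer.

k=0 load=t0/4c comp=- wait=4 total=4
k=1 load=t1/8c comp=t0/6c wait=8 total=12
k=2 load=t2/4c comp=t1/6c wait=6 total=18
k=3 load=t3/6c comp=t2/8c wait=8 total=26
k=4 load=t4/8c comp=t3/5c wait=8 total=34
k=5 load=- comp=t4/3c wait=3 total=37

end_cycle[4] = 34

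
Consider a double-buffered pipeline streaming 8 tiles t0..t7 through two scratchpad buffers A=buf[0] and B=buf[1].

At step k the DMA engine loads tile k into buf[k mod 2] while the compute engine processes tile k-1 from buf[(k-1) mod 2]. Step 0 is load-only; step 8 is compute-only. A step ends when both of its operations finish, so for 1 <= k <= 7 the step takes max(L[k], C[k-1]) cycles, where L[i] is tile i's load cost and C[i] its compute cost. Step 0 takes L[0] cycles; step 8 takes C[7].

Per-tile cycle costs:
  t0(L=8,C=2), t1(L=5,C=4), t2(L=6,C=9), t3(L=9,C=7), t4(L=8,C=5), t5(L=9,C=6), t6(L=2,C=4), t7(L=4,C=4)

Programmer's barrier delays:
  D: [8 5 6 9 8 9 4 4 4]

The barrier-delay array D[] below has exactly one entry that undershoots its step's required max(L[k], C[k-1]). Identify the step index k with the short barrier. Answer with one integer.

hazard at step 6

k=0 barrier L[0]=8→8c, D[0]=8 ok
k=1 barrier max(L[1]=5,C[0]=2)→5c, D[1]=5 ok
k=2 barrier max(L[2]=6,C[1]=4)→6c, D[2]=6 ok
k=3 barrier max(L[3]=9,C[2]=9)→9c, D[3]=9 ok
k=4 barrier max(L[4]=8,C[3]=7)→8c, D[4]=8 ok
k=5 barrier max(L[5]=9,C[4]=5)→9c, D[5]=9 ok
k=6 barrier max(L[6]=2,C[5]=6)→6c, D[6]=4 SHORT
k=7 barrier max(L[7]=4,C[6]=4)→4c, D[7]=4 ok
k=8 barrier C[7]=4→4c, D[8]=4 ok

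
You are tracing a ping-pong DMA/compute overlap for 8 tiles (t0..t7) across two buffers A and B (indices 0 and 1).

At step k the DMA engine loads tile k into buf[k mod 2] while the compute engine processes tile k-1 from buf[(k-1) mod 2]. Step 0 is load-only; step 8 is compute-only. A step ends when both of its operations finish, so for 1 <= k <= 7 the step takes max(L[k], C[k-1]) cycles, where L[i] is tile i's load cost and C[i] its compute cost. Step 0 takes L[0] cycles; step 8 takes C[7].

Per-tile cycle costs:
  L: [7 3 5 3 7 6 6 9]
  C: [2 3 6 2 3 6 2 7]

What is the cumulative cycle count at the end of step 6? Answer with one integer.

end_cycle[6] = 40

step 0: L[0]=7 → dur=7, Σ=7 | A=load:t0 B=idle [load-only]
step 1: L[1]=3 C[0]=2 → dur=3, Σ=10 | A=compute:t0 B=load:t1 [load-bound]
step 2: L[2]=5 C[1]=3 → dur=5, Σ=15 | A=load:t2 B=compute:t1 [load-bound]
step 3: L[3]=3 C[2]=6 → dur=6, Σ=21 | A=compute:t2 B=load:t3 [compute-bound]
step 4: L[4]=7 C[3]=2 → dur=7, Σ=28 | A=load:t4 B=compute:t3 [load-bound]
step 5: L[5]=6 C[4]=3 → dur=6, Σ=34 | A=compute:t4 B=load:t5 [load-bound]
step 6: L[6]=6 C[5]=6 → dur=6, Σ=40 | A=load:t6 B=compute:t5 [tied]
step 7: L[7]=9 C[6]=2 → dur=9, Σ=49 | A=compute:t6 B=load:t7 [load-bound]
step 8: C[7]=7 → dur=7, Σ=56 | A=idle B=compute:t7 [compute-only]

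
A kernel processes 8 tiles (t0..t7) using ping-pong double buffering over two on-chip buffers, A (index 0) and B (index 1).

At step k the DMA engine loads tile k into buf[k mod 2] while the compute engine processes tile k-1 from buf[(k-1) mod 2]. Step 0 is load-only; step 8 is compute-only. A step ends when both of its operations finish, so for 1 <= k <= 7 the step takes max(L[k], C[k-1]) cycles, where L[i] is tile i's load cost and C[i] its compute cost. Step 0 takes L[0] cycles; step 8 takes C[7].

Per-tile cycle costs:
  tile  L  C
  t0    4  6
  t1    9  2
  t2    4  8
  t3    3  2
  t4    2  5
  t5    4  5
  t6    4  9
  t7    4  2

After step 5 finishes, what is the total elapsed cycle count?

  0. 4=4c; end=4; A:t0 B:-
  1. max(9,6)=9c; end=13; A:t0 B:t1
  2. max(4,2)=4c; end=17; A:t2 B:t1
  3. max(3,8)=8c; end=25; A:t2 B:t3
  4. max(2,2)=2c; end=27; A:t4 B:t3
  5. max(4,5)=5c; end=32; A:t4 B:t5
  6. max(4,5)=5c; end=37; A:t6 B:t5
  7. max(4,9)=9c; end=46; A:t6 B:t7
  8. 2=2c; end=48; A:t6 B:t7

end_cycle[5] = 32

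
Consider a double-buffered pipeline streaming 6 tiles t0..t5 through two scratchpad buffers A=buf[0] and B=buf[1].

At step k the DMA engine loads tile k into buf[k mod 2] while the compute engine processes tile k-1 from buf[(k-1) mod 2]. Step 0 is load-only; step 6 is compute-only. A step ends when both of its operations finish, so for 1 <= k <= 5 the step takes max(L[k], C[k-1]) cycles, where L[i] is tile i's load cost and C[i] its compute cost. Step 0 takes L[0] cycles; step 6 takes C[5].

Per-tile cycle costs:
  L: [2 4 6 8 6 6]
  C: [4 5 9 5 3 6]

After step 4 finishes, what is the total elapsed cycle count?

end_cycle[4] = 27

  0. 2=2c; end=2; A:t0 B:-
  1. max(4,4)=4c; end=6; A:t0 B:t1
  2. max(6,5)=6c; end=12; A:t2 B:t1
  3. max(8,9)=9c; end=21; A:t2 B:t3
  4. max(6,5)=6c; end=27; A:t4 B:t3
  5. max(6,3)=6c; end=33; A:t4 B:t5
  6. 6=6c; end=39; A:t4 B:t5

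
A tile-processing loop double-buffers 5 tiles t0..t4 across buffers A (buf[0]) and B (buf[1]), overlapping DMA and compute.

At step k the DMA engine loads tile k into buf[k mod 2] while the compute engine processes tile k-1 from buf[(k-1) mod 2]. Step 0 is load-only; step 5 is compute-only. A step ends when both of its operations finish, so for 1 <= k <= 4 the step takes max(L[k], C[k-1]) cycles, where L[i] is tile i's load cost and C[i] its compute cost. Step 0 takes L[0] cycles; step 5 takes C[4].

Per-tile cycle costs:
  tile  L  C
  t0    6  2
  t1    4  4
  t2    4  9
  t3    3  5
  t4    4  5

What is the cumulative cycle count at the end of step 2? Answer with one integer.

[0] DMA t0→A (6c) ∥ CU idle ⇒ 6c, clock 6
[1] DMA t1→B (4c) ∥ CU A:t0 (2c) ⇒ 4c, clock 10
[2] DMA t2→A (4c) ∥ CU B:t1 (4c) ⇒ 4c, clock 14
[3] DMA t3→B (3c) ∥ CU A:t2 (9c) ⇒ 9c, clock 23
[4] DMA t4→A (4c) ∥ CU B:t3 (5c) ⇒ 5c, clock 28
[5] DMA idle ∥ CU A:t4 (5c) ⇒ 5c, clock 33

end_cycle[2] = 14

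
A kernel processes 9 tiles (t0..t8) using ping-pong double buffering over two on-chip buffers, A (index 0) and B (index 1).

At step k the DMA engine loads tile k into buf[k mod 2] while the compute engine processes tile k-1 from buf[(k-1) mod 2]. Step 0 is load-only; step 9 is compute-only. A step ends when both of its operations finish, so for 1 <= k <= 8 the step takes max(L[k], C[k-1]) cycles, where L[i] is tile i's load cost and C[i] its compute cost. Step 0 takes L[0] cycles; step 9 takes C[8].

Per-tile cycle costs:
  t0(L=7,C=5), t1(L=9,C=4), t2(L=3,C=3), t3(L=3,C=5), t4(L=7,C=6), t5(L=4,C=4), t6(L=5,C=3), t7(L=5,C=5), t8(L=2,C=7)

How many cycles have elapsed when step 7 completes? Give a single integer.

end_cycle[7] = 46

k=0 load=t0/7c comp=- wait=7 total=7
k=1 load=t1/9c comp=t0/5c wait=9 total=16
k=2 load=t2/3c comp=t1/4c wait=4 total=20
k=3 load=t3/3c comp=t2/3c wait=3 total=23
k=4 load=t4/7c comp=t3/5c wait=7 total=30
k=5 load=t5/4c comp=t4/6c wait=6 total=36
k=6 load=t6/5c comp=t5/4c wait=5 total=41
k=7 load=t7/5c comp=t6/3c wait=5 total=46
k=8 load=t8/2c comp=t7/5c wait=5 total=51
k=9 load=- comp=t8/7c wait=7 total=58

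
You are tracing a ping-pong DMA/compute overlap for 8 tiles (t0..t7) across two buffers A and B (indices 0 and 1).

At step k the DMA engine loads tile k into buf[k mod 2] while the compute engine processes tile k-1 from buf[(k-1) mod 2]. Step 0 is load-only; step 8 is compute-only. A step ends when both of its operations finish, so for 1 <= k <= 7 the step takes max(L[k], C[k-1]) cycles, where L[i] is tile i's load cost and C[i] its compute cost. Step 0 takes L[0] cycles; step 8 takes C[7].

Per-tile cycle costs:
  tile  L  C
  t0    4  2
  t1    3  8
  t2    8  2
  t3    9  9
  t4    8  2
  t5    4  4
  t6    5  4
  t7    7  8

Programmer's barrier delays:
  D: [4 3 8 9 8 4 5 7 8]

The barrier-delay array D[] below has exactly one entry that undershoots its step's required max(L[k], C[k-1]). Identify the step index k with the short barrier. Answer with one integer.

hazard at step 4

k=0 barrier L[0]=4→4c, D[0]=4 ok
k=1 barrier max(L[1]=3,C[0]=2)→3c, D[1]=3 ok
k=2 barrier max(L[2]=8,C[1]=8)→8c, D[2]=8 ok
k=3 barrier max(L[3]=9,C[2]=2)→9c, D[3]=9 ok
k=4 barrier max(L[4]=8,C[3]=9)→9c, D[4]=8 SHORT
k=5 barrier max(L[5]=4,C[4]=2)→4c, D[5]=4 ok
k=6 barrier max(L[6]=5,C[5]=4)→5c, D[6]=5 ok
k=7 barrier max(L[7]=7,C[6]=4)→7c, D[7]=7 ok
k=8 barrier C[7]=8→8c, D[8]=8 ok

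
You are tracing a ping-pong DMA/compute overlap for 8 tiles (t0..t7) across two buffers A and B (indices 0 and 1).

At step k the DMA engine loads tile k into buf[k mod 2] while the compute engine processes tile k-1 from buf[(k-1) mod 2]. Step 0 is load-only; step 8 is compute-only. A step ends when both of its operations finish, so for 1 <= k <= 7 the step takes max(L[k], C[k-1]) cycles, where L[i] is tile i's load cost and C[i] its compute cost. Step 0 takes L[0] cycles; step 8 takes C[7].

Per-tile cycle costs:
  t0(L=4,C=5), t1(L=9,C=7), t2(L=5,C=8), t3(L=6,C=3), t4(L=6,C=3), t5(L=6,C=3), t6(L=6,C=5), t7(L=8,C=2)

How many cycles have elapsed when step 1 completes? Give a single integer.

[0] DMA t0→A (4c) ∥ CU idle ⇒ 4c, clock 4
[1] DMA t1→B (9c) ∥ CU A:t0 (5c) ⇒ 9c, clock 13
[2] DMA t2→A (5c) ∥ CU B:t1 (7c) ⇒ 7c, clock 20
[3] DMA t3→B (6c) ∥ CU A:t2 (8c) ⇒ 8c, clock 28
[4] DMA t4→A (6c) ∥ CU B:t3 (3c) ⇒ 6c, clock 34
[5] DMA t5→B (6c) ∥ CU A:t4 (3c) ⇒ 6c, clock 40
[6] DMA t6→A (6c) ∥ CU B:t5 (3c) ⇒ 6c, clock 46
[7] DMA t7→B (8c) ∥ CU A:t6 (5c) ⇒ 8c, clock 54
[8] DMA idle ∥ CU B:t7 (2c) ⇒ 2c, clock 56

end_cycle[1] = 13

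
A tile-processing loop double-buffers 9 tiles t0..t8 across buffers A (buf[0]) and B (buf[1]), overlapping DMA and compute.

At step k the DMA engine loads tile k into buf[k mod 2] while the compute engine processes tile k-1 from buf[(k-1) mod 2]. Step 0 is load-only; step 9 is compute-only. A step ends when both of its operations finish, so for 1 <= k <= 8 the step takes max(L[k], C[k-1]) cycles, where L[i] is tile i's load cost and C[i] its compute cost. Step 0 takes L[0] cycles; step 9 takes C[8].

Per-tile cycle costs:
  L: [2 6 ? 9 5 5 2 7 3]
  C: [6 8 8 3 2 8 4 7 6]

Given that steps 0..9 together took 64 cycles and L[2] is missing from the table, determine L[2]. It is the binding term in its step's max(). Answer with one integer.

L[2] = 9

step 0: dur = L[0]=2 = 2
step 1: dur = max(L[1]=6, C[0]=6) = 6
step 2: dur = max(L[2]=?, C[1]=8) = L[2]  (unknown; binding)
step 3: dur = max(L[3]=9, C[2]=8) = 9
step 4: dur = max(L[4]=5, C[3]=3) = 5
step 5: dur = max(L[5]=5, C[4]=2) = 5
step 6: dur = max(L[6]=2, C[5]=8) = 8
step 7: dur = max(L[7]=7, C[6]=4) = 7
step 8: dur = max(L[8]=3, C[7]=7) = 7
step 9: dur = C[8]=6 = 6
sum of known step durations = 55
dur[2] = total - known = 64 - 55 = 9
L[2] is the binding max in step 2, so L[2] = dur[2] = 9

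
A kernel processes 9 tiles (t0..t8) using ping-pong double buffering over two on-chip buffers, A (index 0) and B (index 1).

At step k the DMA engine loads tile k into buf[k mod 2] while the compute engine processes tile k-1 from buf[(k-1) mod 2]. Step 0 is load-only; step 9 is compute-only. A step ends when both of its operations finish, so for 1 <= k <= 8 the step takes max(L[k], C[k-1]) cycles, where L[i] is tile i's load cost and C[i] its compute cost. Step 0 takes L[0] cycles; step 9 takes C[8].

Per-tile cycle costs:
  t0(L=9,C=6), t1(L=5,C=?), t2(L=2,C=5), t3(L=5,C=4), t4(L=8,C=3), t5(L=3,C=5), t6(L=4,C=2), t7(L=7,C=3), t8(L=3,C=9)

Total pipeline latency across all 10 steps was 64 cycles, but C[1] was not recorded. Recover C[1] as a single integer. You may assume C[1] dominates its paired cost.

step 0: dur = L[0]=9 = 9
step 1: dur = max(L[1]=5, C[0]=6) = 6
step 2: dur = max(L[2]=2, C[1]=?) = C[1]  (unknown; binding)
step 3: dur = max(L[3]=5, C[2]=5) = 5
step 4: dur = max(L[4]=8, C[3]=4) = 8
step 5: dur = max(L[5]=3, C[4]=3) = 3
step 6: dur = max(L[6]=4, C[5]=5) = 5
step 7: dur = max(L[7]=7, C[6]=2) = 7
step 8: dur = max(L[8]=3, C[7]=3) = 3
step 9: dur = C[8]=9 = 9
sum of known step durations = 55
dur[2] = total - known = 64 - 55 = 9
C[1] is the binding max in step 2, so C[1] = dur[2] = 9

C[1] = 9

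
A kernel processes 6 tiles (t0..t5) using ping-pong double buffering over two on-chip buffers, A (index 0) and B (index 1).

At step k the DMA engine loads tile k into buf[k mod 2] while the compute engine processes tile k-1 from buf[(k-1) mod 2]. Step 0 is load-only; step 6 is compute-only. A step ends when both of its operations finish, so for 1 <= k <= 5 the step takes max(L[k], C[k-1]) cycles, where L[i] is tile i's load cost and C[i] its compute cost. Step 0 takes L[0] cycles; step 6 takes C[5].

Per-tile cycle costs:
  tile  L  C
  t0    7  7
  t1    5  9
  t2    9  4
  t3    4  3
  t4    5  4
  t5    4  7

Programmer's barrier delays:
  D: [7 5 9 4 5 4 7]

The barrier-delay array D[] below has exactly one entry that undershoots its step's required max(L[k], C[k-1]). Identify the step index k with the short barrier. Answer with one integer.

hazard at step 1

step 0: need L[0]=7 = 7; D[0]=7 ok
step 1: need max(L[1]=5,C[0]=7) = 7; D[1]=5 SHORT
step 2: need max(L[2]=9,C[1]=9) = 9; D[2]=9 ok
step 3: need max(L[3]=4,C[2]=4) = 4; D[3]=4 ok
step 4: need max(L[4]=5,C[3]=3) = 5; D[4]=5 ok
step 5: need max(L[5]=4,C[4]=4) = 4; D[5]=4 ok
step 6: need C[5]=7 = 7; D[6]=7 ok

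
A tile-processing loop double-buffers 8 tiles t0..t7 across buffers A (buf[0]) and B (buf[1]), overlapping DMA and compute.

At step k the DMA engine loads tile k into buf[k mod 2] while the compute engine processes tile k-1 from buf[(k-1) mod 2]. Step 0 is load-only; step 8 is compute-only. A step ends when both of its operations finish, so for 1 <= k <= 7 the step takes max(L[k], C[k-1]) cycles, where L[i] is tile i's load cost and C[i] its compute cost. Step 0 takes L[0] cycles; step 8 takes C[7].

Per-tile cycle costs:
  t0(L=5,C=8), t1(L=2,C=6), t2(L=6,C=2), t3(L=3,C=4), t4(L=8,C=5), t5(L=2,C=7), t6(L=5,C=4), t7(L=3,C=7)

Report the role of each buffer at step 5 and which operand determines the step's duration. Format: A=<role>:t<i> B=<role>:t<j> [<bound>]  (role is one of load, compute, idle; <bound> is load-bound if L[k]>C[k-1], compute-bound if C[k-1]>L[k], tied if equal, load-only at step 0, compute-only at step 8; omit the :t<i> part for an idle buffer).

[0] DMA t0→A (5c) ∥ CU idle ⇒ 5c, clock 5
[1] DMA t1→B (2c) ∥ CU A:t0 (8c) ⇒ 8c, clock 13
[2] DMA t2→A (6c) ∥ CU B:t1 (6c) ⇒ 6c, clock 19
[3] DMA t3→B (3c) ∥ CU A:t2 (2c) ⇒ 3c, clock 22
[4] DMA t4→A (8c) ∥ CU B:t3 (4c) ⇒ 8c, clock 30
[5] DMA t5→B (2c) ∥ CU A:t4 (5c) ⇒ 5c, clock 35
[6] DMA t6→A (5c) ∥ CU B:t5 (7c) ⇒ 7c, clock 42
[7] DMA t7→B (3c) ∥ CU A:t6 (4c) ⇒ 4c, clock 46
[8] DMA idle ∥ CU B:t7 (7c) ⇒ 7c, clock 53

step 5: A=compute:t4 B=load:t5 [compute-bound]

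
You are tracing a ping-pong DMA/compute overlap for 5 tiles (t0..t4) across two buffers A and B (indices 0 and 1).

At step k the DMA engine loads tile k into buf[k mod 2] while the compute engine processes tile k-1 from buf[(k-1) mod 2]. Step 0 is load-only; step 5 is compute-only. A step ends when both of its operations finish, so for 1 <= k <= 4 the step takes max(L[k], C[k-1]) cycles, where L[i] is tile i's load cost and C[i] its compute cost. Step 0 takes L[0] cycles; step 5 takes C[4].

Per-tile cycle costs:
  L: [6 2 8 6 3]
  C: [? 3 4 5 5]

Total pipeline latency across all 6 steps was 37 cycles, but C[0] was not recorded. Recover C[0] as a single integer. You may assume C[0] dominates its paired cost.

step 0 → dur = L[0]=6 = 6
step 1 → dur = max(L[1]=2, C[0]=?) = C[0]  (unknown; binding)
step 2 → dur = max(L[2]=8, C[1]=3) = 8
step 3 → dur = max(L[3]=6, C[2]=4) = 6
step 4 → dur = max(L[4]=3, C[3]=5) = 5
step 5 → dur = C[4]=5 = 5
sum of known step durations = 30
dur[1] = total - known = 37 - 30 = 7
C[0] is the binding max in step 1, so C[0] = dur[1] = 7

C[0] = 7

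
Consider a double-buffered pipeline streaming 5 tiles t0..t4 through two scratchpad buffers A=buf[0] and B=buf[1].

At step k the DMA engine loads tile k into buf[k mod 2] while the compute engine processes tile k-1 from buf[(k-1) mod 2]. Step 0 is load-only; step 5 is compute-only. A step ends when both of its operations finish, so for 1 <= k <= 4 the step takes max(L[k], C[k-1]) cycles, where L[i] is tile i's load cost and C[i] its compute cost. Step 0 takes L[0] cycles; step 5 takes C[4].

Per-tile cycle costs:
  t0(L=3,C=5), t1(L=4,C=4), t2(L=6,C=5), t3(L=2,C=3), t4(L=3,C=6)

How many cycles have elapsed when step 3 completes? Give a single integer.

end_cycle[3] = 19

  0. 3=3c; end=3; A:t0 B:-
  1. max(4,5)=5c; end=8; A:t0 B:t1
  2. max(6,4)=6c; end=14; A:t2 B:t1
  3. max(2,5)=5c; end=19; A:t2 B:t3
  4. max(3,3)=3c; end=22; A:t4 B:t3
  5. 6=6c; end=28; A:t4 B:t3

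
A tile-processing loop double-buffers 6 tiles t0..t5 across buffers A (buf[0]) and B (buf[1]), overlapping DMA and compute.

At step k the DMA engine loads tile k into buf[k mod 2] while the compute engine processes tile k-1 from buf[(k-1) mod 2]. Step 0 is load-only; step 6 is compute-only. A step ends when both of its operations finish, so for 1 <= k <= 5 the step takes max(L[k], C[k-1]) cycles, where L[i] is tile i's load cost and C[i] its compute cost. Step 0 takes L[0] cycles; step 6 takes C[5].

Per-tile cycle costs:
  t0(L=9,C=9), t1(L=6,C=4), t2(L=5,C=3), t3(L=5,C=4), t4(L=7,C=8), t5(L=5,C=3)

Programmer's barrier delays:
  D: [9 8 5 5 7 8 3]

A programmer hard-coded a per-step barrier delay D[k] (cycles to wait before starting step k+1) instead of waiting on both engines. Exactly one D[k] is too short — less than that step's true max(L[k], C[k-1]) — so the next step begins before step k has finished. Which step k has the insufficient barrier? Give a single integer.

k=0 barrier L[0]=9→9c, D[0]=9 ok
k=1 barrier max(L[1]=6,C[0]=9)→9c, D[1]=8 SHORT
k=2 barrier max(L[2]=5,C[1]=4)→5c, D[2]=5 ok
k=3 barrier max(L[3]=5,C[2]=3)→5c, D[3]=5 ok
k=4 barrier max(L[4]=7,C[3]=4)→7c, D[4]=7 ok
k=5 barrier max(L[5]=5,C[4]=8)→8c, D[5]=8 ok
k=6 barrier C[5]=3→3c, D[6]=3 ok

hazard at step 1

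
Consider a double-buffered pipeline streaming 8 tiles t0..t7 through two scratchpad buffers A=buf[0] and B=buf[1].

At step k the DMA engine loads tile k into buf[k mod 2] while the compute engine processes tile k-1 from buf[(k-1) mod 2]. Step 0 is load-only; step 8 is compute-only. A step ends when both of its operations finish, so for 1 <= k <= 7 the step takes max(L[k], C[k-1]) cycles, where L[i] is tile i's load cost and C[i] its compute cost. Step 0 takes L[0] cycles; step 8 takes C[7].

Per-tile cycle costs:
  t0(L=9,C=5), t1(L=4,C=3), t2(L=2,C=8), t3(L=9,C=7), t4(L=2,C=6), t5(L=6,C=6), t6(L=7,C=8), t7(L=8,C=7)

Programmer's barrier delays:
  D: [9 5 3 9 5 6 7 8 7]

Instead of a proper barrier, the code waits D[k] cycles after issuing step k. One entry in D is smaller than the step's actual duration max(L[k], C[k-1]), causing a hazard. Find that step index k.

hazard at step 4

step 0: need L[0]=9 = 9; D[0]=9 ok
step 1: need max(L[1]=4,C[0]=5) = 5; D[1]=5 ok
step 2: need max(L[2]=2,C[1]=3) = 3; D[2]=3 ok
step 3: need max(L[3]=9,C[2]=8) = 9; D[3]=9 ok
step 4: need max(L[4]=2,C[3]=7) = 7; D[4]=5 SHORT
step 5: need max(L[5]=6,C[4]=6) = 6; D[5]=6 ok
step 6: need max(L[6]=7,C[5]=6) = 7; D[6]=7 ok
step 7: need max(L[7]=8,C[6]=8) = 8; D[7]=8 ok
step 8: need C[7]=7 = 7; D[8]=7 ok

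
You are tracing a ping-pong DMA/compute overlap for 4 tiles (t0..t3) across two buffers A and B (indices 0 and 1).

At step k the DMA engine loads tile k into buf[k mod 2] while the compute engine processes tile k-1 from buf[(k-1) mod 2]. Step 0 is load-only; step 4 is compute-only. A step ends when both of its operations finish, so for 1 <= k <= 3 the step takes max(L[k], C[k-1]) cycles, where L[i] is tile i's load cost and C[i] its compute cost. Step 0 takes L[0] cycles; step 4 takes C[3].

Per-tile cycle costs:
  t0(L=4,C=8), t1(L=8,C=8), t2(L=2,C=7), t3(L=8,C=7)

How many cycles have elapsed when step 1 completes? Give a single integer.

k=0 load=t0/4c comp=- wait=4 total=4
k=1 load=t1/8c comp=t0/8c wait=8 total=12
k=2 load=t2/2c comp=t1/8c wait=8 total=20
k=3 load=t3/8c comp=t2/7c wait=8 total=28
k=4 load=- comp=t3/7c wait=7 total=35

end_cycle[1] = 12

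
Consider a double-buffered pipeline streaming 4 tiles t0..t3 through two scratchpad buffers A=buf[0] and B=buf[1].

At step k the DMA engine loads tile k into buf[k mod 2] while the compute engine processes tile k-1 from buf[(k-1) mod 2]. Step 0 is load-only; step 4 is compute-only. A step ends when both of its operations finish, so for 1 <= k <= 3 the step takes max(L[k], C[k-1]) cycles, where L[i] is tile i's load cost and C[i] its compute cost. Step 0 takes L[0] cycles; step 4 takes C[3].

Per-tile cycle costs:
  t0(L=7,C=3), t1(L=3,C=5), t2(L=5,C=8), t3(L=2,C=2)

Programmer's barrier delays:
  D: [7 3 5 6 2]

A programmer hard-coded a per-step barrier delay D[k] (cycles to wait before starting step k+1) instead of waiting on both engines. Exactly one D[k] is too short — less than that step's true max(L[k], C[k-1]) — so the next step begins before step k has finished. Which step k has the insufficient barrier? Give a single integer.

hazard at step 3

k=0 barrier L[0]=7→7c, D[0]=7 ok
k=1 barrier max(L[1]=3,C[0]=3)→3c, D[1]=3 ok
k=2 barrier max(L[2]=5,C[1]=5)→5c, D[2]=5 ok
k=3 barrier max(L[3]=2,C[2]=8)→8c, D[3]=6 SHORT
k=4 barrier C[3]=2→2c, D[4]=2 ok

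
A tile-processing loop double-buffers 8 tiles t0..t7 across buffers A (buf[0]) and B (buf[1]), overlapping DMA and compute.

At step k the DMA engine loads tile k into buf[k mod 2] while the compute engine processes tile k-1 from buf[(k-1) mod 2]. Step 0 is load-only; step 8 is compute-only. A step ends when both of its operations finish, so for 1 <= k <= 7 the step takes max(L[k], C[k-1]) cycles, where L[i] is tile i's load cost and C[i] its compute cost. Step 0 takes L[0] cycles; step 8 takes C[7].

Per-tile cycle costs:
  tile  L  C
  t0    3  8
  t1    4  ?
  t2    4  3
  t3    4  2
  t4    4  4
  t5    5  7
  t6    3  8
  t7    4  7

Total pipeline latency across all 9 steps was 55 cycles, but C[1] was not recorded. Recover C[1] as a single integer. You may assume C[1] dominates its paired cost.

C[1] = 9

step 0: dur = L[0]=3 = 3
step 1: dur = max(L[1]=4, C[0]=8) = 8
step 2: dur = max(L[2]=4, C[1]=?) = C[1]  (unknown; binding)
step 3: dur = max(L[3]=4, C[2]=3) = 4
step 4: dur = max(L[4]=4, C[3]=2) = 4
step 5: dur = max(L[5]=5, C[4]=4) = 5
step 6: dur = max(L[6]=3, C[5]=7) = 7
step 7: dur = max(L[7]=4, C[6]=8) = 8
step 8: dur = C[7]=7 = 7
sum of known step durations = 46
dur[2] = total - known = 55 - 46 = 9
C[1] is the binding max in step 2, so C[1] = dur[2] = 9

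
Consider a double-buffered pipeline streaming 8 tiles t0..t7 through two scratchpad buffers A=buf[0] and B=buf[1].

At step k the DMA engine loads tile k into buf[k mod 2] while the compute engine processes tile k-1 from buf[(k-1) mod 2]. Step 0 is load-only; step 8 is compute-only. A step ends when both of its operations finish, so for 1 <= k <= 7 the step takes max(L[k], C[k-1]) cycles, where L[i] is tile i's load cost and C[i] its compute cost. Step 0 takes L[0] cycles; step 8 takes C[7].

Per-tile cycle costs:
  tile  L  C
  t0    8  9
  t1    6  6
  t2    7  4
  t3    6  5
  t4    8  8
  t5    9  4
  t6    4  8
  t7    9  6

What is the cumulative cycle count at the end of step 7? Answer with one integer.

end_cycle[7] = 60

  0. 8=8c; end=8; A:t0 B:-
  1. max(6,9)=9c; end=17; A:t0 B:t1
  2. max(7,6)=7c; end=24; A:t2 B:t1
  3. max(6,4)=6c; end=30; A:t2 B:t3
  4. max(8,5)=8c; end=38; A:t4 B:t3
  5. max(9,8)=9c; end=47; A:t4 B:t5
  6. max(4,4)=4c; end=51; A:t6 B:t5
  7. max(9,8)=9c; end=60; A:t6 B:t7
  8. 6=6c; end=66; A:t6 B:t7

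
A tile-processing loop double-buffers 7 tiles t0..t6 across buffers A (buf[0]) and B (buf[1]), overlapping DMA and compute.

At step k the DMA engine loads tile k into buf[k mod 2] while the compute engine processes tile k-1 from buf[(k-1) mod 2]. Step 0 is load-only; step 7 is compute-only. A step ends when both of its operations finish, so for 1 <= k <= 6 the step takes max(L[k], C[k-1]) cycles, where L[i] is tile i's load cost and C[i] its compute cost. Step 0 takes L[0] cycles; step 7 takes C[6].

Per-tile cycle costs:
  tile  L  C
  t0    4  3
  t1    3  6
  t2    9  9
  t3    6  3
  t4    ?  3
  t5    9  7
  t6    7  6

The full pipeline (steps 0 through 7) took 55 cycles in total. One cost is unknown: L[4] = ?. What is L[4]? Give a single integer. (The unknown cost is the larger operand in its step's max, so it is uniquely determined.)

L[4] = 8

step 0: dur = L[0]=4 = 4
step 1: dur = max(L[1]=3, C[0]=3) = 3
step 2: dur = max(L[2]=9, C[1]=6) = 9
step 3: dur = max(L[3]=6, C[2]=9) = 9
step 4: dur = max(L[4]=?, C[3]=3) = L[4]  (unknown; binding)
step 5: dur = max(L[5]=9, C[4]=3) = 9
step 6: dur = max(L[6]=7, C[5]=7) = 7
step 7: dur = C[6]=6 = 6
sum of known step durations = 47
dur[4] = total - known = 55 - 47 = 8
L[4] is the binding max in step 4, so L[4] = dur[4] = 8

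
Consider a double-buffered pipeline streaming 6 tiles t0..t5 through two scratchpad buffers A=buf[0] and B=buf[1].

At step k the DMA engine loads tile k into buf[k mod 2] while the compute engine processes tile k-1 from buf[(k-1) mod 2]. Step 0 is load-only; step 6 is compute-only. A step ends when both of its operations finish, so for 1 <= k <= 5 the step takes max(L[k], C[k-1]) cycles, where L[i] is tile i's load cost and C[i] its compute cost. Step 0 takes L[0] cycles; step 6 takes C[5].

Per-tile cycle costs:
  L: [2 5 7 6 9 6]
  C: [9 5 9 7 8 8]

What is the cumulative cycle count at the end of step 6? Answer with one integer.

k=0 load=t0/2c comp=- wait=2 total=2
k=1 load=t1/5c comp=t0/9c wait=9 total=11
k=2 load=t2/7c comp=t1/5c wait=7 total=18
k=3 load=t3/6c comp=t2/9c wait=9 total=27
k=4 load=t4/9c comp=t3/7c wait=9 total=36
k=5 load=t5/6c comp=t4/8c wait=8 total=44
k=6 load=- comp=t5/8c wait=8 total=52

end_cycle[6] = 52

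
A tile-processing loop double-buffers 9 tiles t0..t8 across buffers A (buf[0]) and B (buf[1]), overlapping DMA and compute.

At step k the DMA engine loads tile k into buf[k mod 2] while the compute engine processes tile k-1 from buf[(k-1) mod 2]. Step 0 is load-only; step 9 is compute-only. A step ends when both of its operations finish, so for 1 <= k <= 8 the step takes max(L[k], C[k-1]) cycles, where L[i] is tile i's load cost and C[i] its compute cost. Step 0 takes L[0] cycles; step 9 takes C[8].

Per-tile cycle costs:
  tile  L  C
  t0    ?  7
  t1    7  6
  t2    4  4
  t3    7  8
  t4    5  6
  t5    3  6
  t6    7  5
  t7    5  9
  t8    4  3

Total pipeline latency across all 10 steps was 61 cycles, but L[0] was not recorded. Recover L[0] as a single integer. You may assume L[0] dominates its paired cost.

step 0 = dur = L[0]=? = L[0]  (unknown; binding)
step 1 = dur = max(L[1]=7, C[0]=7) = 7
step 2 = dur = max(L[2]=4, C[1]=6) = 6
step 3 = dur = max(L[3]=7, C[2]=4) = 7
step 4 = dur = max(L[4]=5, C[3]=8) = 8
step 5 = dur = max(L[5]=3, C[4]=6) = 6
step 6 = dur = max(L[6]=7, C[5]=6) = 7
step 7 = dur = max(L[7]=5, C[6]=5) = 5
step 8 = dur = max(L[8]=4, C[7]=9) = 9
step 9 = dur = C[8]=3 = 3
sum of known step durations = 58
dur[0] = total - known = 61 - 58 = 3
L[0] is the binding max in step 0, so L[0] = dur[0] = 3

L[0] = 3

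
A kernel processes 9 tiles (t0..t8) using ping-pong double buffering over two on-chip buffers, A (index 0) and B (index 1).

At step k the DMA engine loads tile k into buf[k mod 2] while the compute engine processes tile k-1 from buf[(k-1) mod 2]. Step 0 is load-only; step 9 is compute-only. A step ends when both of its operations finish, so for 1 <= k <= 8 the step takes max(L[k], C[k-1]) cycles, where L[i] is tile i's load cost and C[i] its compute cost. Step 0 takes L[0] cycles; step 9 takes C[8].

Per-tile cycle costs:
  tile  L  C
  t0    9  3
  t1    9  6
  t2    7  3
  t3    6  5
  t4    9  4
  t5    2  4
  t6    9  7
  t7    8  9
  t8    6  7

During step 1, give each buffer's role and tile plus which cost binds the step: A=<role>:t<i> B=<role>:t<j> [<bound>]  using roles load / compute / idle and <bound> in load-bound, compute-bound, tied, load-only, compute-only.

step 1: A=compute:t0 B=load:t1 [load-bound]

[0] DMA t0→A (9c) ∥ CU idle ⇒ 9c, clock 9
[1] DMA t1→B (9c) ∥ CU A:t0 (3c) ⇒ 9c, clock 18
[2] DMA t2→A (7c) ∥ CU B:t1 (6c) ⇒ 7c, clock 25
[3] DMA t3→B (6c) ∥ CU A:t2 (3c) ⇒ 6c, clock 31
[4] DMA t4→A (9c) ∥ CU B:t3 (5c) ⇒ 9c, clock 40
[5] DMA t5→B (2c) ∥ CU A:t4 (4c) ⇒ 4c, clock 44
[6] DMA t6→A (9c) ∥ CU B:t5 (4c) ⇒ 9c, clock 53
[7] DMA t7→B (8c) ∥ CU A:t6 (7c) ⇒ 8c, clock 61
[8] DMA t8→A (6c) ∥ CU B:t7 (9c) ⇒ 9c, clock 70
[9] DMA idle ∥ CU A:t8 (7c) ⇒ 7c, clock 77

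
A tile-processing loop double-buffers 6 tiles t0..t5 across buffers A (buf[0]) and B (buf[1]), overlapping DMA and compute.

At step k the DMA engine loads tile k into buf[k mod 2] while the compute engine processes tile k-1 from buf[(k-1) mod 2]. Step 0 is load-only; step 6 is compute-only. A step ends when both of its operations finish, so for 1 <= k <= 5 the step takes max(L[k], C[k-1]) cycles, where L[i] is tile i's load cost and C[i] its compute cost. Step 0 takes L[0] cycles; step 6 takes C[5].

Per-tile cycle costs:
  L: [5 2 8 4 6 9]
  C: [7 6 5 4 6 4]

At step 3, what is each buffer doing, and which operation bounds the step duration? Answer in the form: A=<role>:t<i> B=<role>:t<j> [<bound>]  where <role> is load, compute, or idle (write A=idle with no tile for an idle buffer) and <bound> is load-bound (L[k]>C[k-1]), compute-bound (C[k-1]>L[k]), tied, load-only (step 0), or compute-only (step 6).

step 3: A=compute:t2 B=load:t3 [compute-bound]

step 0: L[0]=5 → dur=5, Σ=5 | A=load:t0 B=idle [load-only]
step 1: L[1]=2 C[0]=7 → dur=7, Σ=12 | A=compute:t0 B=load:t1 [compute-bound]
step 2: L[2]=8 C[1]=6 → dur=8, Σ=20 | A=load:t2 B=compute:t1 [load-bound]
step 3: L[3]=4 C[2]=5 → dur=5, Σ=25 | A=compute:t2 B=load:t3 [compute-bound]
step 4: L[4]=6 C[3]=4 → dur=6, Σ=31 | A=load:t4 B=compute:t3 [load-bound]
step 5: L[5]=9 C[4]=6 → dur=9, Σ=40 | A=compute:t4 B=load:t5 [load-bound]
step 6: C[5]=4 → dur=4, Σ=44 | A=idle B=compute:t5 [compute-only]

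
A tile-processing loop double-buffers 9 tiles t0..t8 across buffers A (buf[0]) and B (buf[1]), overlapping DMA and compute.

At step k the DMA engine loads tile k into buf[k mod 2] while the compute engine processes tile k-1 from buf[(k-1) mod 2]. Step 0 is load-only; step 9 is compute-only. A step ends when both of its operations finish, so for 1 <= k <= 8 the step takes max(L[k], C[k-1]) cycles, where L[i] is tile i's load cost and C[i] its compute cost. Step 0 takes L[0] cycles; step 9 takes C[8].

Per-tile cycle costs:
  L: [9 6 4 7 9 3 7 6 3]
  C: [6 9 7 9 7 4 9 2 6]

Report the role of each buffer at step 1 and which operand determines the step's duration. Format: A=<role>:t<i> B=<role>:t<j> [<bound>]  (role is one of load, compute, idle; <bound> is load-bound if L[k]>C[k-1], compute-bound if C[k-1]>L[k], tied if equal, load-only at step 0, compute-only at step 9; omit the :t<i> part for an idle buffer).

step 1: A=compute:t0 B=load:t1 [tied]

[0] DMA t0→A (9c) ∥ CU idle ⇒ 9c, clock 9
[1] DMA t1→B (6c) ∥ CU A:t0 (6c) ⇒ 6c, clock 15
[2] DMA t2→A (4c) ∥ CU B:t1 (9c) ⇒ 9c, clock 24
[3] DMA t3→B (7c) ∥ CU A:t2 (7c) ⇒ 7c, clock 31
[4] DMA t4→A (9c) ∥ CU B:t3 (9c) ⇒ 9c, clock 40
[5] DMA t5→B (3c) ∥ CU A:t4 (7c) ⇒ 7c, clock 47
[6] DMA t6→A (7c) ∥ CU B:t5 (4c) ⇒ 7c, clock 54
[7] DMA t7→B (6c) ∥ CU A:t6 (9c) ⇒ 9c, clock 63
[8] DMA t8→A (3c) ∥ CU B:t7 (2c) ⇒ 3c, clock 66
[9] DMA idle ∥ CU A:t8 (6c) ⇒ 6c, clock 72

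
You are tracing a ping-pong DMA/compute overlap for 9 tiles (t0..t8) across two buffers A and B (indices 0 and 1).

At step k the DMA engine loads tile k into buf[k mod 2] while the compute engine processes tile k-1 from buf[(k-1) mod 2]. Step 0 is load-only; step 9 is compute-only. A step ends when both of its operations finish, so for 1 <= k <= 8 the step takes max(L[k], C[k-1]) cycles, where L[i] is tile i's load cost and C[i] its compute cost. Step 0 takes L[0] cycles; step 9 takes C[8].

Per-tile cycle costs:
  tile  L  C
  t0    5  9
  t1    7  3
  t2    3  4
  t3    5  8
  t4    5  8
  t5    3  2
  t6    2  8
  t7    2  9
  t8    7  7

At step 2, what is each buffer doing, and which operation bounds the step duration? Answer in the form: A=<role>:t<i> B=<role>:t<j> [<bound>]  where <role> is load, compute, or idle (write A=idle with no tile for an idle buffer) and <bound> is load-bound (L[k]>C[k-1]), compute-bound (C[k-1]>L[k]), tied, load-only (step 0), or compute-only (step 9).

step 0: L[0]=5 → dur=5, Σ=5 | A=load:t0 B=idle [load-only]
step 1: L[1]=7 C[0]=9 → dur=9, Σ=14 | A=compute:t0 B=load:t1 [compute-bound]
step 2: L[2]=3 C[1]=3 → dur=3, Σ=17 | A=load:t2 B=compute:t1 [tied]
step 3: L[3]=5 C[2]=4 → dur=5, Σ=22 | A=compute:t2 B=load:t3 [load-bound]
step 4: L[4]=5 C[3]=8 → dur=8, Σ=30 | A=load:t4 B=compute:t3 [compute-bound]
step 5: L[5]=3 C[4]=8 → dur=8, Σ=38 | A=compute:t4 B=load:t5 [compute-bound]
step 6: L[6]=2 C[5]=2 → dur=2, Σ=40 | A=load:t6 B=compute:t5 [tied]
step 7: L[7]=2 C[6]=8 → dur=8, Σ=48 | A=compute:t6 B=load:t7 [compute-bound]
step 8: L[8]=7 C[7]=9 → dur=9, Σ=57 | A=load:t8 B=compute:t7 [compute-bound]
step 9: C[8]=7 → dur=7, Σ=64 | A=compute:t8 B=idle [compute-only]

step 2: A=load:t2 B=compute:t1 [tied]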